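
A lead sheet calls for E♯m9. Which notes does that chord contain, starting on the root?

E#  G#  B#  D#  F##

E♯m9: minor ninth on E#.
Root: E#
Minor 3rd (3rd): G#
Perfect 5th (5th): B#
Minor 7th (7th): D#
Major 9th (9th): F##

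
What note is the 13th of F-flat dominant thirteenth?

D♭

F-flat dominant thirteenth is built on F♭; its 13th is a major 13th above the root.
A sixth above F uses the letter D, and the major 13th above F♭ is D♭.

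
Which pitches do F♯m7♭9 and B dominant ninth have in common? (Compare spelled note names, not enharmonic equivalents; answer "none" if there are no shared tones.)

F# – A – C#

F♯m7♭9 = F#, A, C#, E, G.
B dominant ninth = B, D#, F#, A, C#.
Shared: F#, A, C#.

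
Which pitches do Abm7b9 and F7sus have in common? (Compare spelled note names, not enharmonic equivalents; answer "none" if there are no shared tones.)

E♭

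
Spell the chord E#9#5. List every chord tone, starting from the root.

Root E#, quality dominant ninth sharp five:
root → E#
3rd (major 3rd) → G##
5th (augmented 5th) → B##
7th (minor 7th) → D#
9th (major 9th) → F##

E#, G##, B##, D#, F##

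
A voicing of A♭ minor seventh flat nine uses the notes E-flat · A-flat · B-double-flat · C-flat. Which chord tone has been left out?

G-flat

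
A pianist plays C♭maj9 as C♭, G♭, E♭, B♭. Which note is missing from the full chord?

C♭maj9 = C♭, E♭, G♭, B♭, D♭. The voicing lacks the 9th (major 9th), D♭.

D♭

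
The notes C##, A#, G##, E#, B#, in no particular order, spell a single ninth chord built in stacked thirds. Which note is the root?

A#

Arranged so that each adjacent pair is a third by letter name: A# – C## – E# – G## – B#.
The bottom of that stack, A#, is the root (this is A# major ninth).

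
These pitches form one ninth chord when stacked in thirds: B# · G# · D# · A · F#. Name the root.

G#

Stacking in thirds gives G# – B# – D# – F# – A, so G# is the root — G# dominant seventh flat nine.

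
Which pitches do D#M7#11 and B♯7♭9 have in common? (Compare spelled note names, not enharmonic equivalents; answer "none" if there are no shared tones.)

D#M7#11: D# F## A# C## G##
B♯7♭9: B# D## F## A# C#
Common to both → F##, A#.

F##, A#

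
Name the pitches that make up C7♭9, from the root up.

Root C, quality dominant seventh flat nine:
root → C
3rd (major 3rd) → E
5th (perfect 5th) → G
7th (minor 7th) → Bb
9th (minor 9th) → Db

C – E – G – Bb – Db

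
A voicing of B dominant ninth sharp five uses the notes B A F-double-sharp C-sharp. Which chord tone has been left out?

D-sharp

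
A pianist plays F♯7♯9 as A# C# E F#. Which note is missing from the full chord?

G##

The full F♯7♯9 chord is F#, A#, C#, E, G##.
Comparing with the voicing, the augmented 9th (9th) — G## — is absent.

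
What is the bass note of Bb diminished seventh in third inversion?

A-double-flat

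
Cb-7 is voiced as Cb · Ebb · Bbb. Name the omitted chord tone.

Cb-7 = Cb, Ebb, Gb, Bbb. The voicing lacks the 5th (perfect 5th), Gb.

Gb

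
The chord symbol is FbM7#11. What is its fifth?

Cb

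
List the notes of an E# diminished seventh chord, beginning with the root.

E-sharp  G-sharp  B  D

E# diminished seventh is a diminished seventh built on E-sharp.
E-sharp — root
G-sharp — minor 3rd
B — diminished 5th
D — diminished 7th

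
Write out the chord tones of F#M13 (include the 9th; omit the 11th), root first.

F#  A#  C#  E#  G#  D#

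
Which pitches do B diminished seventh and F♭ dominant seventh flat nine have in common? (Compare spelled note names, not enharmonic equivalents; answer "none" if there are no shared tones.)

B diminished seventh = B, D, F, A♭.
F♭ dominant seventh flat nine = F♭, A♭, C♭, E𝄫, G𝄫.
Shared: A♭.

A♭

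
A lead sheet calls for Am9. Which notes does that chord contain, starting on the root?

A, C, E, G, B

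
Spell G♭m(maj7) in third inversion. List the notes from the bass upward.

G♭m(maj7) = Gb–Bbb–Db–F; third inversion → seventh (F) lowest.

F Gb Bbb Db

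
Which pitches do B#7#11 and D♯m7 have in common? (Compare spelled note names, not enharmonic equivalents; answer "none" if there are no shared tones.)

A#

B#7#11 = B#, D##, F##, A#, E##.
D♯m7 = D#, F#, A#, C#.
Shared: A#.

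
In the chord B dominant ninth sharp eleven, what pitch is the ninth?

C-sharp

Root of B dominant ninth sharp eleven = B. The 9th is a major 9th: B up a major 9th → C-sharp.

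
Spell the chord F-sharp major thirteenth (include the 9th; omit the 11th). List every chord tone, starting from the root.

F-sharp, A-sharp, C-sharp, E-sharp, G-sharp, D-sharp

F-sharp major thirteenth is a major thirteenth built on F-sharp.
Root: F-sharp
Major 3rd (3rd): A-sharp
Perfect 5th (5th): C-sharp
Major 7th (7th): E-sharp
Major 9th (9th): G-sharp
Major 13th (13th): D-sharp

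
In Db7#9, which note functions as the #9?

E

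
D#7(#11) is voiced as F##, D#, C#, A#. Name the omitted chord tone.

G##

D#7(#11) = D#, F##, A#, C#, G##. The voicing lacks the 11th (augmented 11th), G##.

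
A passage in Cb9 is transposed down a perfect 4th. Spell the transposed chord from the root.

A perfect 4th down from Cb is Gb, so the new chord is Gb dominant ninth.
root → Gb
3rd (major 3rd) → Bb
5th (perfect 5th) → Db
7th (minor 7th) → Fb
9th (major 9th) → Ab

Gb – Bb – Db – Fb – Ab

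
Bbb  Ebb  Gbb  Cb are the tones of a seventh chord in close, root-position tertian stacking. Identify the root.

Arranged so that each adjacent pair is a third by letter name: Cb – Ebb – Gbb – Bbb.
The bottom of that stack, Cb, is the root (this is Cb half-diminished seventh).

Cb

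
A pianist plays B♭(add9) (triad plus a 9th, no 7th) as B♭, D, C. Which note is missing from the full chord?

F

B♭(add9) = B♭, D, F, C. The voicing lacks the 5th (perfect 5th), F.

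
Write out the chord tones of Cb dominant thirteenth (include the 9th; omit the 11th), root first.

Cb  Eb  Gb  Bbb  Db  Ab

Cb dominant thirteenth is a dominant thirteenth built on Cb.
- root: Cb
- major 3rd: Eb
- perfect 5th: Gb
- minor 7th: Bbb
- major 9th: Db
- major 13th: Ab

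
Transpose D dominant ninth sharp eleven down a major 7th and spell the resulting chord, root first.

E♭, G, B♭, D♭, F, A

Transposed root: D → E♭ (major 7th down). So we spell E♭ dominant ninth sharp eleven:
- root: E♭
- major 3rd: G
- perfect 5th: B♭
- minor 7th: D♭
- major 9th: F
- augmented 11th: A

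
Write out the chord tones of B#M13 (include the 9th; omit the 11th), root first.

B#M13 is a major thirteenth built on B#.
- root: B#
- major 3rd: D##
- perfect 5th: F##
- major 7th: A##
- major 9th: C##
- major 13th: G##

B#  D##  F##  A##  C##  G##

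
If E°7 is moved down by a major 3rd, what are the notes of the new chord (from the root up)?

C, Eb, Gb, Bbb

Transposed root: E → C (major 3rd down). So we spell C diminished seventh:
- root: C
- minor 3rd: Eb
- diminished 5th: Gb
- diminished 7th: Bbb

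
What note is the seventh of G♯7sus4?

Root of G♯7sus4 = G#. The 7th is a minor 7th: G# up a minor 7th → F#.

F#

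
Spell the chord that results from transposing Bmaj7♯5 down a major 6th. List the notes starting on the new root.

D – F# – A# – C#

Transposed root: B → D (major 6th down). So we spell D augmented major seventh:
root → D
3rd (major 3rd) → F#
5th (augmented 5th) → A#
7th (major 7th) → C#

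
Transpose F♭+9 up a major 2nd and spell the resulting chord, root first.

Transposed root: F♭ → G♭ (major 2nd up). So we spell G♭ dominant ninth sharp five:
- root: G♭
- major 3rd: B♭
- augmented 5th: D
- minor 7th: F♭
- major 9th: A♭

G♭, B♭, D, F♭, A♭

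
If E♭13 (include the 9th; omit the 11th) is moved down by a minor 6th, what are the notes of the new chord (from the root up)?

G, B, D, F, A, E

A minor 6th down from Eb is G, so the new chord is G dominant thirteenth.
Root: G
Major 3rd (3rd): B
Perfect 5th (5th): D
Minor 7th (7th): F
Major 9th (9th): A
Major 13th (13th): E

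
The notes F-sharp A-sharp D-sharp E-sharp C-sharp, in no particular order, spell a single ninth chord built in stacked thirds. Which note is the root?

Arranged so that each adjacent pair is a third by letter name: D-sharp – F-sharp – A-sharp – C-sharp – E-sharp.
The bottom of that stack, D-sharp, is the root (this is D-sharp minor ninth).

D-sharp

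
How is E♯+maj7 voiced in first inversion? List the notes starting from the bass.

G##, B##, D##, E#

E♯+maj7 = E#–G##–B##–D##; first inversion → third (G##) lowest.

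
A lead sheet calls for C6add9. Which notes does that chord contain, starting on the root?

C, E, G, A, D

Root C, quality six-nine:
C — root
E — major 3rd
G — perfect 5th
A — major 6th
D — major 9th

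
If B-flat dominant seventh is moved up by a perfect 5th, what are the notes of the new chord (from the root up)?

A perfect 5th up from B-flat is F, so the new chord is F dominant seventh.
root → F
3rd (major 3rd) → A
5th (perfect 5th) → C
7th (minor 7th) → E-flat

F A C E-flat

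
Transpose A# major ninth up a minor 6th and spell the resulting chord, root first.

F#, A#, C#, E#, G#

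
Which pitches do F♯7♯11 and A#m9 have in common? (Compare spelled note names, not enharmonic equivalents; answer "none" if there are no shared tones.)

A#  C#  B#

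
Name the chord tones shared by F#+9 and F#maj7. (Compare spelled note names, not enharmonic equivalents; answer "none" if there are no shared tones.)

F♯ – A♯

F#+9 = F♯, A♯, C𝄪, E, G♯.
F#maj7 = F♯, A♯, C♯, E♯.
Shared: F♯, A♯.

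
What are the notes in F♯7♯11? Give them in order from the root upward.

F# – A# – C# – E – B#

F♯7♯11: dominant seventh sharp eleven on F#.
root → F#
3rd (major 3rd) → A#
5th (perfect 5th) → C#
7th (minor 7th) → E
11th (augmented 11th) → B#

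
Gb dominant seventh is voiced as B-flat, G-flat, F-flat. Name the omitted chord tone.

D-flat

Gb dominant seventh = G-flat, B-flat, D-flat, F-flat. The voicing lacks the 5th (perfect 5th), D-flat.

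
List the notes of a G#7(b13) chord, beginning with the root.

G♯  B♯  D♯  F♯  E

Root G♯, quality dominant seventh flat thirteen:
root → G♯
3rd (major 3rd) → B♯
5th (perfect 5th) → D♯
7th (minor 7th) → F♯
13th (minor 13th) → E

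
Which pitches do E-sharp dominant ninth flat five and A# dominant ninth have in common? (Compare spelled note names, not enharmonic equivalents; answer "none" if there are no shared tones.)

E-sharp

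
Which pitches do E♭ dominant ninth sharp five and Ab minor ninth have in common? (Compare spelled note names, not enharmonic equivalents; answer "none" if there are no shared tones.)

E♭ dominant ninth sharp five = Eb, G, B, Db, F.
Ab minor ninth = Ab, Cb, Eb, Gb, Bb.
Shared: Eb.

Eb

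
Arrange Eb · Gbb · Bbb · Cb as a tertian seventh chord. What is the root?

Cb

Arranged so that each adjacent pair is a third by letter name: Cb – Eb – Gbb – Bbb.
The bottom of that stack, Cb, is the root (this is Cb dominant seventh flat five).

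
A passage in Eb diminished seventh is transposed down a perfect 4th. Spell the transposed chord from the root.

Bb – Db – Fb – Abb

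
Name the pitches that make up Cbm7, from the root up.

Root C♭, quality minor seventh:
root → C♭
3rd (minor 3rd) → E𝄫
5th (perfect 5th) → G♭
7th (minor 7th) → B𝄫

C♭ – E𝄫 – G♭ – B𝄫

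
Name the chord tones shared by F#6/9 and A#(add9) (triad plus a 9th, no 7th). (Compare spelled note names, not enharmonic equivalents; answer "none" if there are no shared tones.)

F#6/9 = F#, A#, C#, D#, G#.
A#(add9) = A#, C##, E#, B#.
Shared: A#.

A#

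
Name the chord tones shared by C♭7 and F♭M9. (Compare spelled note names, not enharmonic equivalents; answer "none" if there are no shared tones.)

C♭7: Cb Eb Gb Bbb
F♭M9: Fb Ab Cb Eb Gb
Common to both → Cb, Eb, Gb.

Cb, Eb, Gb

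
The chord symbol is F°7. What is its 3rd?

F°7 is built on F; its 3rd is a minor 3rd above the root.
A third above F uses the letter A, and the minor 3rd above F is Ab.

Ab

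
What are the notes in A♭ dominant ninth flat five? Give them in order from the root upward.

A♭ dominant ninth flat five is a dominant ninth flat five built on Ab.
Ab — root
C — major 3rd
Ebb — diminished 5th
Gb — minor 7th
Bb — major 9th

Ab, C, Ebb, Gb, Bb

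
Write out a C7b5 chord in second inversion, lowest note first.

Gb, Bb, C, E

In root position, C7b5 is C–E–Gb–Bb.
Second inversion puts the fifth (Gb) in the bass.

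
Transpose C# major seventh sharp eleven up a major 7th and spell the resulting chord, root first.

B#, D##, F##, A##, E##

C# up a major 7th → B#. New chord: B# major seventh sharp eleven.
root → B#
3rd (major 3rd) → D##
5th (perfect 5th) → F##
7th (major 7th) → A##
11th (augmented 11th) → E##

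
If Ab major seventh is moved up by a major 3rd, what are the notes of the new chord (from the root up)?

Transposed root: Ab → C (major 3rd up). So we spell C major seventh:
C — root
E — major 3rd
G — perfect 5th
B — major 7th

C, E, G, B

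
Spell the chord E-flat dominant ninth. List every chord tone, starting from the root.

E-flat dominant ninth is a dominant ninth built on E-flat.
- root: E-flat
- major 3rd: G
- perfect 5th: B-flat
- minor 7th: D-flat
- major 9th: F

E-flat  G  B-flat  D-flat  F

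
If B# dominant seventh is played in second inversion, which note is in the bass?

B# dominant seventh = B-sharp–D-double-sharp–F-double-sharp–A-sharp. Second inversion → fifth in the bass = F-double-sharp.

F-double-sharp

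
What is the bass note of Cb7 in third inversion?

Bbb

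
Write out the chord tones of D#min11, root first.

D#, F#, A#, C#, E#, G#

Root D#, quality minor eleventh:
D# — root
F# — minor 3rd
A# — perfect 5th
C# — minor 7th
E# — major 9th
G# — perfect 11th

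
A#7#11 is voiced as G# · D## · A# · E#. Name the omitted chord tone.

A#7#11 = A#, C##, E#, G#, D##. The voicing lacks the 3rd (major 3rd), C##.

C##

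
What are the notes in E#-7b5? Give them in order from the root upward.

E#-7b5: half-diminished seventh on E#.
- root: E#
- minor 3rd: G#
- diminished 5th: B
- minor 7th: D#

E# G# B D#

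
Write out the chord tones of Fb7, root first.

Root F♭, quality dominant seventh:
Root: F♭
Major 3rd (3rd): A♭
Perfect 5th (5th): C♭
Minor 7th (7th): E𝄫

F♭, A♭, C♭, E𝄫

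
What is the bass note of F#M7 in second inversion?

C#

F#M7 in root position is F#–A#–C#–E#.
Second inversion places the fifth in the bass, which is C#.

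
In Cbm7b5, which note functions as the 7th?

Root of Cbm7b5 = Cb. The 7th is a minor 7th: Cb up a minor 7th → Bbb.

Bbb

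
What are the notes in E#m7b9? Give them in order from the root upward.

E#  G#  B#  D#  F#

E#m7b9 is a minor seventh flat nine built on E#.
E# — root
G# — minor 3rd
B# — perfect 5th
D# — minor 7th
F# — minor 9th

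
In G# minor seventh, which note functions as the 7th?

Root of G# minor seventh = G-sharp. The 7th is a minor 7th: G-sharp up a minor 7th → F-sharp.

F-sharp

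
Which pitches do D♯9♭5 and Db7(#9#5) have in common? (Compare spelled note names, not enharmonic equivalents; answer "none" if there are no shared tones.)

D♯9♭5 = D♯, F𝄪, A, C♯, E♯.
Db7(#9#5) = D♭, F, A, C♭, E.
Shared: A.

A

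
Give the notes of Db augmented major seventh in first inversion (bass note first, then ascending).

In root position, Db augmented major seventh is D-flat–F–A–C.
First inversion puts the third (F) in the bass.

F – A – C – D-flat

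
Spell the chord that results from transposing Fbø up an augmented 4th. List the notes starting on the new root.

An augmented 4th up from Fb is Bb, so the new chord is Bb half-diminished seventh.
root → Bb
3rd (minor 3rd) → Db
5th (diminished 5th) → Fb
7th (minor 7th) → Ab

Bb, Db, Fb, Ab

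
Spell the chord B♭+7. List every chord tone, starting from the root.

Bb, D, F#, Ab

B♭+7: augmented seventh on Bb.
Bb — root
D — major 3rd
F# — augmented 5th
Ab — minor 7th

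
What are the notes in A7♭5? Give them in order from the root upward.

A7♭5 is a dominant seventh flat five built on A.
A — root
C♯ — major 3rd
E♭ — diminished 5th
G — minor 7th

A, C♯, E♭, G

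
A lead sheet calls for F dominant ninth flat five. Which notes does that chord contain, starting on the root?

F dominant ninth flat five: dominant ninth flat five on F.
root → F
3rd (major 3rd) → A
5th (diminished 5th) → C-flat
7th (minor 7th) → E-flat
9th (major 9th) → G

F A C-flat E-flat G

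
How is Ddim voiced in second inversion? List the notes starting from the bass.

In root position, Ddim is D–F–Ab.
Second inversion puts the fifth (Ab) in the bass.

Ab, D, F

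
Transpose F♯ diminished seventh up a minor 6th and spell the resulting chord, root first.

F# up a minor 6th → D. New chord: D diminished seventh.
Root: D
Minor 3rd (3rd): F
Diminished 5th (5th): Ab
Diminished 7th (7th): Cb

D  F  Ab  Cb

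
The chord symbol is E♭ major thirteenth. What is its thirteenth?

Root of E♭ major thirteenth = E-flat. The 13th is a major 13th: E-flat up a major 13th → C.

C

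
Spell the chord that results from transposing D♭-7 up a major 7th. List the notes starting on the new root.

Db up a major 7th → C. New chord: C minor seventh.
root → C
3rd (minor 3rd) → Eb
5th (perfect 5th) → G
7th (minor 7th) → Bb

C, Eb, G, Bb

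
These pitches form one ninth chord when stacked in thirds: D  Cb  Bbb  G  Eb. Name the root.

Cb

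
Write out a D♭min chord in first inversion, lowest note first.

Fb  Ab  Db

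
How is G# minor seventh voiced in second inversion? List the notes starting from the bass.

D♯ F♯ G♯ B

In root position, G# minor seventh is G♯–B–D♯–F♯.
Second inversion puts the fifth (D♯) in the bass.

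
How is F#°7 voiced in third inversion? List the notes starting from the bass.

Eb F# A C

F#°7 = F#–A–C–Eb; third inversion → seventh (Eb) lowest.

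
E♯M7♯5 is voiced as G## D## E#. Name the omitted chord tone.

B##

E♯M7♯5 = E#, G##, B##, D##. The voicing lacks the 5th (augmented 5th), B##.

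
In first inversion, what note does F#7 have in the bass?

A#

F#7 = F#–A#–C#–E. First inversion → third in the bass = A#.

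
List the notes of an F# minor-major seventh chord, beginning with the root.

F# minor-major seventh is a minor-major seventh built on F-sharp.
Root: F-sharp
Minor 3rd (3rd): A
Perfect 5th (5th): C-sharp
Major 7th (7th): E-sharp

F-sharp  A  C-sharp  E-sharp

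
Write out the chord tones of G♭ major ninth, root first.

Gb  Bb  Db  F  Ab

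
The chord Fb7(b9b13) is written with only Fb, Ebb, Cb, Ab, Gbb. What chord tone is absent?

Dbb

The full Fb7(b9b13) chord is Fb, Ab, Cb, Ebb, Gbb, Dbb.
Comparing with the voicing, the minor 13th (13th) — Dbb — is absent.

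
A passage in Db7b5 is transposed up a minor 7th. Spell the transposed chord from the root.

A minor 7th up from Db is Cb, so the new chord is Cb dominant seventh flat five.
Cb — root
Eb — major 3rd
Gbb — diminished 5th
Bbb — minor 7th

Cb, Eb, Gbb, Bbb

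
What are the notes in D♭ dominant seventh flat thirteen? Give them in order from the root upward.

D♭, F, A♭, C♭, B𝄫

D♭ dominant seventh flat thirteen is a dominant seventh flat thirteen built on D♭.
D♭ — root
F — major 3rd
A♭ — perfect 5th
C♭ — minor 7th
B𝄫 — minor 13th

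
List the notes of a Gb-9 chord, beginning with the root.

Gb – Bbb – Db – Fb – Ab

Gb-9: minor ninth on Gb.
- root: Gb
- minor 3rd: Bbb
- perfect 5th: Db
- minor 7th: Fb
- major 9th: Ab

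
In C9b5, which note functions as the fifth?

Root of C9b5 = C. The 5th is a diminished 5th: C up a diminished 5th → G♭.

G♭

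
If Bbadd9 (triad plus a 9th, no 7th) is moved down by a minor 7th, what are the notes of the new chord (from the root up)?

Bb down a minor 7th → C. New chord: C added-ninth.
Root: C
Major 3rd (3rd): E
Perfect 5th (5th): G
Major 9th (9th): D

C, E, G, D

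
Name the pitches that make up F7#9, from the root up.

F7#9 is a dominant seventh sharp nine built on F.
- root: F
- major 3rd: A
- perfect 5th: C
- minor 7th: E♭
- augmented 9th: G♯

F, A, C, E♭, G♯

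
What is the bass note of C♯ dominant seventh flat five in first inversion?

E-sharp

C♯ dominant seventh flat five in root position is C-sharp–E-sharp–G–B.
First inversion places the third in the bass, which is E-sharp.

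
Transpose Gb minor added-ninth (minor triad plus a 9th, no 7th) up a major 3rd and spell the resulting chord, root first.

Transposed root: G-flat → B-flat (major 3rd up). So we spell B-flat minor added-ninth:
Root: B-flat
Minor 3rd (3rd): D-flat
Perfect 5th (5th): F
Major 9th (9th): C

B-flat D-flat F C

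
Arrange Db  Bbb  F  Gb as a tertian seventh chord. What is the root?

Stacking in thirds gives Gb – Bbb – Db – F, so Gb is the root — Gb minor-major seventh.

Gb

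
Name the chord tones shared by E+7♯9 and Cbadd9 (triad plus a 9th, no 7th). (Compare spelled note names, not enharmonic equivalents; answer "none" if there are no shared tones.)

none

E+7♯9: E G♯ B♯ D F𝄪
Cbadd9: C♭ E♭ G♭ D♭
Common to both → none.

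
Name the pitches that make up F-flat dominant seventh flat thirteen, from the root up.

F-flat dominant seventh flat thirteen: dominant seventh flat thirteen on Fb.
- root: Fb
- major 3rd: Ab
- perfect 5th: Cb
- minor 7th: Ebb
- minor 13th: Dbb

Fb Ab Cb Ebb Dbb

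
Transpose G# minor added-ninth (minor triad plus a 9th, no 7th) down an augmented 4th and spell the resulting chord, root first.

G# down an augmented 4th → D. New chord: D minor added-ninth.
root → D
3rd (minor 3rd) → F
5th (perfect 5th) → A
9th (major 9th) → E

D F A E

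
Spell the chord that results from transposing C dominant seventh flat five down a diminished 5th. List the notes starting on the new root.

F-sharp, A-sharp, C, E

Transposed root: C → F-sharp (diminished 5th down). So we spell F-sharp dominant seventh flat five:
root → F-sharp
3rd (major 3rd) → A-sharp
5th (diminished 5th) → C
7th (minor 7th) → E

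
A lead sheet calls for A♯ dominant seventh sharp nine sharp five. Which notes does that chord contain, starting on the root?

A♯ dominant seventh sharp nine sharp five: dominant seventh sharp nine sharp five on A♯.
A♯ — root
C𝄪 — major 3rd
E𝄪 — augmented 5th
G♯ — minor 7th
B𝄪 — augmented 9th

A♯, C𝄪, E𝄪, G♯, B𝄪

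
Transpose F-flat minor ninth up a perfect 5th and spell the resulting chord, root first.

Cb, Ebb, Gb, Bbb, Db

Fb up a perfect 5th → Cb. New chord: Cb minor ninth.
Root: Cb
Minor 3rd (3rd): Ebb
Perfect 5th (5th): Gb
Minor 7th (7th): Bbb
Major 9th (9th): Db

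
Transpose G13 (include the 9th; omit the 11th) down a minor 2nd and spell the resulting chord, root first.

A minor 2nd down from G is F#, so the new chord is F# dominant thirteenth.
Root: F#
Major 3rd (3rd): A#
Perfect 5th (5th): C#
Minor 7th (7th): E
Major 9th (9th): G#
Major 13th (13th): D#

F#, A#, C#, E, G#, D#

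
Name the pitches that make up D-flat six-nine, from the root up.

D-flat six-nine is a six-nine built on D-flat.
Root: D-flat
Major 3rd (3rd): F
Perfect 5th (5th): A-flat
Major 6th (6th): B-flat
Major 9th (9th): E-flat

D-flat, F, A-flat, B-flat, E-flat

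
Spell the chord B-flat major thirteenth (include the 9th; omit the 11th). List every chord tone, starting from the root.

Bb D F A C G

Root Bb, quality major thirteenth:
root → Bb
3rd (major 3rd) → D
5th (perfect 5th) → F
7th (major 7th) → A
9th (major 9th) → C
13th (major 13th) → G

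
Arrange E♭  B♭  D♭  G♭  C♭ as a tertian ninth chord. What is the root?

C♭

Arranged so that each adjacent pair is a third by letter name: C♭ – E♭ – G♭ – B♭ – D♭.
The bottom of that stack, C♭, is the root (this is C♭ major ninth).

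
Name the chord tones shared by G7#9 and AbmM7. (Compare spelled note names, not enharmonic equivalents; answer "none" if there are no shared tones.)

G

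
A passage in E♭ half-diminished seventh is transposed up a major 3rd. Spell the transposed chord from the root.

G, B-flat, D-flat, F

E-flat up a major 3rd → G. New chord: G half-diminished seventh.
G — root
B-flat — minor 3rd
D-flat — diminished 5th
F — minor 7th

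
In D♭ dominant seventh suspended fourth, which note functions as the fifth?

D♭ dominant seventh suspended fourth is built on D-flat; its 5th is a perfect 5th above the root.
A fifth above D uses the letter A, and the perfect 5th above D-flat is A-flat.

A-flat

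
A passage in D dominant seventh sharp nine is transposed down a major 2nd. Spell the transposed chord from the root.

C – E – G – Bb – D#

Transposed root: D → C (major 2nd down). So we spell C dominant seventh sharp nine:
Root: C
Major 3rd (3rd): E
Perfect 5th (5th): G
Minor 7th (7th): Bb
Augmented 9th (9th): D#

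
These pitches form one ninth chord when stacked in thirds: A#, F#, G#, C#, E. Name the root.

Stacking in thirds gives F# – A# – C# – E – G#, so F# is the root — F# dominant ninth.

F#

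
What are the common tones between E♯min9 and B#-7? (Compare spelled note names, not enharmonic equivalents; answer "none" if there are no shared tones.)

E♯min9 = E♯, G♯, B♯, D♯, F𝄪.
B#-7 = B♯, D♯, F𝄪, A♯.
Shared: B♯, D♯, F𝄪.

B♯ – D♯ – F𝄪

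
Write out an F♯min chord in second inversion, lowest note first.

C# F# A

In root position, F♯min is F#–A–C#.
Second inversion puts the fifth (C#) in the bass.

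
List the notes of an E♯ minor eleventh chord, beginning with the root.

Root E-sharp, quality minor eleventh:
Root: E-sharp
Minor 3rd (3rd): G-sharp
Perfect 5th (5th): B-sharp
Minor 7th (7th): D-sharp
Major 9th (9th): F-double-sharp
Perfect 11th (11th): A-sharp

E-sharp, G-sharp, B-sharp, D-sharp, F-double-sharp, A-sharp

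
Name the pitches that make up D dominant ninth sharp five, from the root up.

D, F#, A#, C, E

D dominant ninth sharp five is a dominant ninth sharp five built on D.
- root: D
- major 3rd: F#
- augmented 5th: A#
- minor 7th: C
- major 9th: E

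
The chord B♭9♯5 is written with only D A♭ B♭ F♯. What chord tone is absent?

C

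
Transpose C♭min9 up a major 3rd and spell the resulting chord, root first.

Eb, Gb, Bb, Db, F

Cb up a major 3rd → Eb. New chord: Eb minor ninth.
- root: Eb
- minor 3rd: Gb
- perfect 5th: Bb
- minor 7th: Db
- major 9th: F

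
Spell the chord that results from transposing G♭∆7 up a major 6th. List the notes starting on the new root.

Eb G Bb D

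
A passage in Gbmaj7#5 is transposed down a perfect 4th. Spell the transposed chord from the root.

D♭, F, A, C

A perfect 4th down from G♭ is D♭, so the new chord is D♭ augmented major seventh.
D♭ — root
F — major 3rd
A — augmented 5th
C — major 7th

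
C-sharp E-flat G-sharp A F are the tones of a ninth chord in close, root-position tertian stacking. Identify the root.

F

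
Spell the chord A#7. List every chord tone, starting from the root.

A#, C##, E#, G#

A#7 is a dominant seventh built on A#.
Root: A#
Major 3rd (3rd): C##
Perfect 5th (5th): E#
Minor 7th (7th): G#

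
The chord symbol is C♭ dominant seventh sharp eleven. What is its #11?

F

C♭ dominant seventh sharp eleven is built on Cb; its 11th is an augmented 11th above the root.
A fourth above C uses the letter F, and the augmented 11th above Cb is F.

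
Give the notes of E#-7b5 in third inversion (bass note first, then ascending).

In root position, E#-7b5 is E#–G#–B–D#.
Third inversion puts the seventh (D#) in the bass.

D#, E#, G#, B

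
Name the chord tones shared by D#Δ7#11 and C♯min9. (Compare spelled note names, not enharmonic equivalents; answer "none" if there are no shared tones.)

D♯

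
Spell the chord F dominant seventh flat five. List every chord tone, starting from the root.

F dominant seventh flat five is a dominant seventh flat five built on F.
root → F
3rd (major 3rd) → A
5th (diminished 5th) → C♭
7th (minor 7th) → E♭

F, A, C♭, E♭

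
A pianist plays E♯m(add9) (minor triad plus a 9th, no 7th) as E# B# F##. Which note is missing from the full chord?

G#

E♯m(add9) = E#, G#, B#, F##. The voicing lacks the 3rd (minor 3rd), G#.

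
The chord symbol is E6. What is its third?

Root of E6 = E. The 3rd is a major 3rd: E up a major 3rd → G#.

G#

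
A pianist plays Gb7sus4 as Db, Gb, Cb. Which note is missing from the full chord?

The full Gb7sus4 chord is Gb, Cb, Db, Fb.
Comparing with the voicing, the minor 7th (7th) — Fb — is absent.

Fb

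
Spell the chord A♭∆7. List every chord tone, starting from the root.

Root Ab, quality major seventh:
root → Ab
3rd (major 3rd) → C
5th (perfect 5th) → Eb
7th (major 7th) → G

Ab, C, Eb, G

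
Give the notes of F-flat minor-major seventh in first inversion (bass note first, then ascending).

Abb  Cb  Eb  Fb

In root position, F-flat minor-major seventh is Fb–Abb–Cb–Eb.
First inversion puts the third (Abb) in the bass.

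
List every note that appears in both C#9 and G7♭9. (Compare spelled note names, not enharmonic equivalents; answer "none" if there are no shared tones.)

B

C#9 = C#, E#, G#, B, D#.
G7♭9 = G, B, D, F, Ab.
Shared: B.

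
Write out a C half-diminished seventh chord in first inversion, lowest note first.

E-flat, G-flat, B-flat, C

In root position, C half-diminished seventh is C–E-flat–G-flat–B-flat.
First inversion puts the third (E-flat) in the bass.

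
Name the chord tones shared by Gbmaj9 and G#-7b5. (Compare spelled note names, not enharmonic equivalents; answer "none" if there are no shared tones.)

none

Gbmaj9 = Gb, Bb, Db, F, Ab.
G#-7b5 = G#, B, D, F#.
Shared: none.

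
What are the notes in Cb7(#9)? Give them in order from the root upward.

Cb  Eb  Gb  Bbb  D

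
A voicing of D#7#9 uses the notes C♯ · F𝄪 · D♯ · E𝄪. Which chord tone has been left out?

A♯

The full D#7#9 chord is D♯, F𝄪, A♯, C♯, E𝄪.
Comparing with the voicing, the perfect 5th (5th) — A♯ — is absent.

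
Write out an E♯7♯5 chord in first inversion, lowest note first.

E♯7♯5 = E♯–G𝄪–B𝄪–D♯; first inversion → third (G𝄪) lowest.

G𝄪 – B𝄪 – D♯ – E♯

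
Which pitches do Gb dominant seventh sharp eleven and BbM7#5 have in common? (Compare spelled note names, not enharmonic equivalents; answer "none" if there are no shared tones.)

Bb

Gb dominant seventh sharp eleven = Gb, Bb, Db, Fb, C.
BbM7#5 = Bb, D, F#, A.
Shared: Bb.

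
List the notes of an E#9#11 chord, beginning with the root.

E# G## B# D# F## A##

Root E#, quality dominant ninth sharp eleven:
Root: E#
Major 3rd (3rd): G##
Perfect 5th (5th): B#
Minor 7th (7th): D#
Major 9th (9th): F##
Augmented 11th (11th): A##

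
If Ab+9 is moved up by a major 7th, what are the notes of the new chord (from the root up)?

G, B, D#, F, A

Ab up a major 7th → G. New chord: G dominant ninth sharp five.
root → G
3rd (major 3rd) → B
5th (augmented 5th) → D#
7th (minor 7th) → F
9th (major 9th) → A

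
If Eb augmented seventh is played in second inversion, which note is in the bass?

Eb augmented seventh in root position is E-flat–G–B–D-flat.
Second inversion places the fifth in the bass, which is B.

B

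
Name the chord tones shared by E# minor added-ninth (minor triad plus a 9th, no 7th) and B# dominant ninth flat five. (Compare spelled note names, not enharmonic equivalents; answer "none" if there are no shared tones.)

B-sharp

E# minor added-ninth: E-sharp G-sharp B-sharp F-double-sharp
B# dominant ninth flat five: B-sharp D-double-sharp F-sharp A-sharp C-double-sharp
Common to both → B-sharp.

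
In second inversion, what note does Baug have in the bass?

F##

Baug = B–D#–F##. Second inversion → fifth in the bass = F##.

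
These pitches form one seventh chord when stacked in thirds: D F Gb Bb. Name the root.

Arranged so that each adjacent pair is a third by letter name: Gb – Bb – D – F.
The bottom of that stack, Gb, is the root (this is Gb augmented major seventh).

Gb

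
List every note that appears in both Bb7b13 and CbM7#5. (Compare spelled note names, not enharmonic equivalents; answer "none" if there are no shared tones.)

Bb7b13: Bb D F Ab Gb
CbM7#5: Cb Eb G Bb
Common to both → Bb.

Bb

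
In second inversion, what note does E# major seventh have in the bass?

E# major seventh in root position is E#–G##–B#–D##.
Second inversion places the fifth in the bass, which is B#.

B#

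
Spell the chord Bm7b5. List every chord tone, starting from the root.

Bm7b5: half-diminished seventh on B.
root → B
3rd (minor 3rd) → D
5th (diminished 5th) → F
7th (minor 7th) → A

B D F A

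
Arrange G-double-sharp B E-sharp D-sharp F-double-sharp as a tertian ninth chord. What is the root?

E-sharp

Arranged so that each adjacent pair is a third by letter name: E-sharp – G-double-sharp – B – D-sharp – F-double-sharp.
The bottom of that stack, E-sharp, is the root (this is E-sharp dominant ninth flat five).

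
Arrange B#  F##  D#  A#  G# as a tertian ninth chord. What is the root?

G#

Arranged so that each adjacent pair is a third by letter name: G# – B# – D# – F## – A#.
The bottom of that stack, G#, is the root (this is G# major ninth).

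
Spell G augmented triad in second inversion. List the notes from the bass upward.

G augmented triad = G–B–D#; second inversion → fifth (D#) lowest.

D# – G – B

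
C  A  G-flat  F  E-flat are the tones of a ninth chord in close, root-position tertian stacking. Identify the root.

Stacking in thirds gives F – A – C – E-flat – G-flat, so F is the root — F dominant seventh flat nine.

F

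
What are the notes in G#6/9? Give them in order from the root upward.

G♯ – B♯ – D♯ – E♯ – A♯

Root G♯, quality six-nine:
root → G♯
3rd (major 3rd) → B♯
5th (perfect 5th) → D♯
6th (major 6th) → E♯
9th (major 9th) → A♯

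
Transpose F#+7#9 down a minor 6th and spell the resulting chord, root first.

Transposed root: F♯ → A♯ (minor 6th down). So we spell A♯ dominant seventh sharp nine sharp five:
A♯ — root
C𝄪 — major 3rd
E𝄪 — augmented 5th
G♯ — minor 7th
B𝄪 — augmented 9th

A♯, C𝄪, E𝄪, G♯, B𝄪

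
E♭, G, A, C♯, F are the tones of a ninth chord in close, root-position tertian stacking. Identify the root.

Arranged so that each adjacent pair is a third by letter name: F – A – C♯ – E♭ – G.
The bottom of that stack, F, is the root (this is F dominant ninth sharp five).

F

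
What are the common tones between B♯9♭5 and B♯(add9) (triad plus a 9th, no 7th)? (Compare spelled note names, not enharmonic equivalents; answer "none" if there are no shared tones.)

B♯9♭5 = B#, D##, F#, A#, C##.
B♯(add9) = B#, D##, F##, C##.
Shared: B#, D##, C##.

B#  D##  C##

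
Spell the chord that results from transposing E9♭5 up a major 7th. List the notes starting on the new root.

D#, F##, A, C#, E#

E up a major 7th → D#. New chord: D# dominant ninth flat five.
D# — root
F## — major 3rd
A — diminished 5th
C# — minor 7th
E# — major 9th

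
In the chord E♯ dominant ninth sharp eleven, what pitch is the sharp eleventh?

E♯ dominant ninth sharp eleven is built on E-sharp; its 11th is an augmented 11th above the root.
A fourth above E uses the letter A, and the augmented 11th above E-sharp is A-double-sharp.

A-double-sharp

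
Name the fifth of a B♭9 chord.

F

Root of B♭9 = Bb. The 5th is a perfect 5th: Bb up a perfect 5th → F.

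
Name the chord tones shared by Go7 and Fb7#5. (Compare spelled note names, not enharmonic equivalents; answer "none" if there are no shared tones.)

Go7: G B♭ D♭ F♭
Fb7#5: F♭ A♭ C E𝄫
Common to both → F♭.

F♭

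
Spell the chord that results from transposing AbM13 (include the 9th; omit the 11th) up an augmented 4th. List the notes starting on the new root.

An augmented 4th up from Ab is D, so the new chord is D major thirteenth.
Root: D
Major 3rd (3rd): F#
Perfect 5th (5th): A
Major 7th (7th): C#
Major 9th (9th): E
Major 13th (13th): B

D F# A C# E B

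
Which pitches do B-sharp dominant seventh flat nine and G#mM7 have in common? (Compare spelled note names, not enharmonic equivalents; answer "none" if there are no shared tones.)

B-sharp dominant seventh flat nine: B# D## F## A# C#
G#mM7: G# B D# F##
Common to both → F##.

F##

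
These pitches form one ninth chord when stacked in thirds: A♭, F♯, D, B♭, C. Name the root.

B♭

Arranged so that each adjacent pair is a third by letter name: B♭ – D – F♯ – A♭ – C.
The bottom of that stack, B♭, is the root (this is B♭ dominant ninth sharp five).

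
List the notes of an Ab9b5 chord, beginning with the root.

Ab, C, Ebb, Gb, Bb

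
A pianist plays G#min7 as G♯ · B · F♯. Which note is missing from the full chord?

D♯

The full G#min7 chord is G♯, B, D♯, F♯.
Comparing with the voicing, the perfect 5th (5th) — D♯ — is absent.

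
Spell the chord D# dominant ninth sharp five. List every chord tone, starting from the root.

D# dominant ninth sharp five is a dominant ninth sharp five built on D-sharp.
D-sharp — root
F-double-sharp — major 3rd
A-double-sharp — augmented 5th
C-sharp — minor 7th
E-sharp — major 9th

D-sharp – F-double-sharp – A-double-sharp – C-sharp – E-sharp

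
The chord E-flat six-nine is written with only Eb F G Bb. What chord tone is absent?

The full E-flat six-nine chord is Eb, G, Bb, C, F.
Comparing with the voicing, the major 6th (6th) — C — is absent.

C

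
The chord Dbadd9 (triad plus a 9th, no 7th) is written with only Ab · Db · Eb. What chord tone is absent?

Dbadd9 = Db, F, Ab, Eb. The voicing lacks the 3rd (major 3rd), F.

F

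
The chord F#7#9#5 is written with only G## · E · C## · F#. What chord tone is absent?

The full F#7#9#5 chord is F#, A#, C##, E, G##.
Comparing with the voicing, the major 3rd (3rd) — A# — is absent.

A#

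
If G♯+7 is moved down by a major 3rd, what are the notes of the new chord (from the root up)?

Transposed root: G♯ → E (major 3rd down). So we spell E augmented seventh:
E — root
G♯ — major 3rd
B♯ — augmented 5th
D — minor 7th

E G♯ B♯ D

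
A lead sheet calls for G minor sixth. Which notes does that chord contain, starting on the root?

G, B♭, D, E

Root G, quality minor sixth:
root → G
3rd (minor 3rd) → B♭
5th (perfect 5th) → D
6th (major 6th) → E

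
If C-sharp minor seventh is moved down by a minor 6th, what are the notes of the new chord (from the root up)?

C-sharp down a minor 6th → E-sharp. New chord: E-sharp minor seventh.
Root: E-sharp
Minor 3rd (3rd): G-sharp
Perfect 5th (5th): B-sharp
Minor 7th (7th): D-sharp

E-sharp  G-sharp  B-sharp  D-sharp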